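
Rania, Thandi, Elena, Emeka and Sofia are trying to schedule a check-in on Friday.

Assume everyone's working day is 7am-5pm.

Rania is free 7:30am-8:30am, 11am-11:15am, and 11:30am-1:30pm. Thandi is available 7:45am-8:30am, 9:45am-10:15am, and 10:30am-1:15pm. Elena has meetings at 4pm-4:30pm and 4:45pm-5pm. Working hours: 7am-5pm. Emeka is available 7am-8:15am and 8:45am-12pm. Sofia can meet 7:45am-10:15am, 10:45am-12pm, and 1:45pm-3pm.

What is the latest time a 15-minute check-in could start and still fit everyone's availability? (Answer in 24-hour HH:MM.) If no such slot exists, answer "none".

Elena free within 07:00–17:00: 07:00–16:00, 16:30–16:45.
Rania ∩ Thandi: 07:45–08:30, 11:00–11:15, 11:30–13:15.
Rania ∩ Thandi ∩ Elena: 07:45–08:30, 11:00–11:15, 11:30–13:15.
Rania ∩ Thandi ∩ Elena ∩ Emeka: 07:45–08:15, 11:00–11:15, 11:30–12:00.
Rania ∩ Thandi ∩ Elena ∩ Emeka ∩ Sofia: 07:45–08:15, 11:00–11:15, 11:30–12:00.
Windows ≥ 15 min: 07:45–08:15, 11:00–11:15, 11:30–12:00.
Latest start in the last window 11:30–12:00 is 12:00 − 15 min = 11:45.

11:45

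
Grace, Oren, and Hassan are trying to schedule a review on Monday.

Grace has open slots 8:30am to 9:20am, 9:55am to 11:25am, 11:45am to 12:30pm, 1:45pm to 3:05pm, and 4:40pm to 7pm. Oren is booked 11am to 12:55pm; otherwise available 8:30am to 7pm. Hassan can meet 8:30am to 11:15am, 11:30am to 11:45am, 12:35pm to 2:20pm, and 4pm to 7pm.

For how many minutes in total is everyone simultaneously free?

290 minutes

Oren free within 08:30–19:00: 08:30–11:00, 12:55–19:00.
Grace ∩ Oren: 08:30–09:20, 09:55–11:00, 13:45–15:05, 16:40–19:00.
Grace ∩ Oren ∩ Hassan: 08:30–09:20, 09:55–11:00, 13:45–14:20, 16:40–19:00.
Total common minutes: 50 + 65 + 35 + 140 = 290.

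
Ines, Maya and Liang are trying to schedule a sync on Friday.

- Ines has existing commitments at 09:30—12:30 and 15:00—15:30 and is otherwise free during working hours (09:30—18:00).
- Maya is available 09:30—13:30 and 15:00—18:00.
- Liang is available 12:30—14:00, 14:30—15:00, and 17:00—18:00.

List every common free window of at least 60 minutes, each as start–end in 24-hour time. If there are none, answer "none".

12:30–13:30, 17:00–18:00

Ines free within 09:30–18:00: 12:30–15:00, 15:30–18:00.
Ines ∩ Maya: 12:30–13:30, 15:30–18:00.
Ines ∩ Maya ∩ Liang: 12:30–13:30, 17:00–18:00.
Windows ≥ 60 min: 12:30–13:30, 17:00–18:00.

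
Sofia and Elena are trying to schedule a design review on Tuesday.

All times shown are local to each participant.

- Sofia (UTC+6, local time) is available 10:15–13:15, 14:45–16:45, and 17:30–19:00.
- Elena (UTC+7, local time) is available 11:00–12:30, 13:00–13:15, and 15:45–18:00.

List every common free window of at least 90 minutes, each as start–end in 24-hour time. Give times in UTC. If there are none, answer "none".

Sofia → UTC: 04:15–07:15, 08:45–10:45, 11:30–13:00.
Elena → UTC: 04:00–05:30, 06:00–06:15, 08:45–11:00.
Sofia ∩ Elena: 04:15–05:30, 06:00–06:15, 08:45–10:45.
Windows ≥ 90 min: 08:45–10:45.

08:45–10:45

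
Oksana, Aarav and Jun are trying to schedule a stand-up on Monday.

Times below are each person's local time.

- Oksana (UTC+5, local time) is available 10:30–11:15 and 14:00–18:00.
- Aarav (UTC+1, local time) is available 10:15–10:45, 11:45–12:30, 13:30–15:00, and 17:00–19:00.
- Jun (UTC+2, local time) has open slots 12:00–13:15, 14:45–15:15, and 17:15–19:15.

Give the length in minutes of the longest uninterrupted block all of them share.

Oksana → UTC: 05:30–06:15, 09:00–13:00.
Aarav → UTC: 09:15–09:45, 10:45–11:30, 12:30–14:00, 16:00–18:00.
Jun → UTC: 10:00–11:15, 12:45–13:15, 15:15–17:15.
Oksana ∩ Aarav: 09:15–09:45, 10:45–11:30, 12:30–13:00.
Oksana ∩ Aarav ∩ Jun: 10:45–11:15, 12:45–13:00.
Common window lengths: 30, 15 min; longest is 30.

30 minutes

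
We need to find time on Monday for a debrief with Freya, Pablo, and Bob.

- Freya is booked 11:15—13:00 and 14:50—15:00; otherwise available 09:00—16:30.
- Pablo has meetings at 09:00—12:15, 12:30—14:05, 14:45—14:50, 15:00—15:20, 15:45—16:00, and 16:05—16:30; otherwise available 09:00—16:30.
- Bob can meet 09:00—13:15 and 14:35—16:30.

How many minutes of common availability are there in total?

40 minutes

Freya free within 09:00–16:30: 09:00–11:15, 13:00–14:50, 15:00–16:30.
Pablo free within 09:00–16:30: 12:15–12:30, 14:05–14:45, 14:50–15:00, 15:20–15:45, 16:00–16:05.
Freya ∩ Pablo: 14:05–14:45, 15:20–15:45, 16:00–16:05.
Freya ∩ Pablo ∩ Bob: 14:35–14:45, 15:20–15:45, 16:00–16:05.
Total common minutes: 10 + 25 + 5 = 40.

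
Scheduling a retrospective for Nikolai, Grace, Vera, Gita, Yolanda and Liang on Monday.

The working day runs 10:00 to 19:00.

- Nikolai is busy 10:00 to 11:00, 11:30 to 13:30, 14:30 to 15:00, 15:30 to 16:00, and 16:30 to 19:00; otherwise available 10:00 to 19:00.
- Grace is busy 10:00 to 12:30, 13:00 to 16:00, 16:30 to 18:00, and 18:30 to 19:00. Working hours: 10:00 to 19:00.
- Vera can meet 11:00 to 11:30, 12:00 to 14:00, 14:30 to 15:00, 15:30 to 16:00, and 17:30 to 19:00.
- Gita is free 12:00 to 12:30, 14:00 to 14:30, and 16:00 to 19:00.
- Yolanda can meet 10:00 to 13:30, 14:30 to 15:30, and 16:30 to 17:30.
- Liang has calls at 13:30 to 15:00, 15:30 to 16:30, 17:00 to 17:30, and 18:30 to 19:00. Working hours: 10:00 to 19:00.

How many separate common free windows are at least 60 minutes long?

0

Nikolai free within 10:00–19:00: 11:00–11:30, 13:30–14:30, 15:00–15:30, 16:00–16:30.
Grace free within 10:00–19:00: 12:30–13:00, 16:00–16:30, 18:00–18:30.
Liang free within 10:00–19:00: 10:00–13:30, 15:00–15:30, 16:30–17:00, 17:30–18:30.
Nikolai ∩ Grace: 16:00–16:30.
Nikolai ∩ Grace ∩ Vera: (none).
Nikolai ∩ Grace ∩ Vera ∩ Gita: (none).
Nikolai ∩ Grace ∩ Vera ∩ Gita ∩ Yolanda: (none).
Nikolai ∩ Grace ∩ Vera ∩ Gita ∩ Yolanda ∩ Liang: (none).
Windows ≥ 60 min: (none).
That's 0 windows.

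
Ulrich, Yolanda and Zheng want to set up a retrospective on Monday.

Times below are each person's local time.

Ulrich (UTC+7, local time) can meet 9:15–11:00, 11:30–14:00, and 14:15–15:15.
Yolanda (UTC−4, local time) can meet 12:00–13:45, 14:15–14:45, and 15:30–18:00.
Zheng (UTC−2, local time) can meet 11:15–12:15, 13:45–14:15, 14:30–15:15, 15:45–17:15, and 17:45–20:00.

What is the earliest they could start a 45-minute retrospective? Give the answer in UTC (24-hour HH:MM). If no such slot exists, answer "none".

Ulrich → UTC: 02:15–04:00, 04:30–07:00, 07:15–08:15.
Yolanda → UTC: 16:00–17:45, 18:15–18:45, 19:30–22:00.
Zheng → UTC: 13:15–14:15, 15:45–16:15, 16:30–17:15, 17:45–19:15, 19:45–22:00.
Ulrich ∩ Yolanda: (none).
Ulrich ∩ Yolanda ∩ Zheng: (none).
Windows ≥ 45 min: (none).

none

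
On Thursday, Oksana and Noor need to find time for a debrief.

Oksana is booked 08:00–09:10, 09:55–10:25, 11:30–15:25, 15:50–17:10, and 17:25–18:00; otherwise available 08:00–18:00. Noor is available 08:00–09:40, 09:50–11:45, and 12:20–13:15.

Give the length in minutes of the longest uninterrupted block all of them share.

65 minutes

Oksana free within 08:00–18:00: 09:10–09:55, 10:25–11:30, 15:25–15:50, 17:10–17:25.
Oksana ∩ Noor: 09:10–09:40, 09:50–09:55, 10:25–11:30.
Common window lengths: 30, 5, 65 min; longest is 65.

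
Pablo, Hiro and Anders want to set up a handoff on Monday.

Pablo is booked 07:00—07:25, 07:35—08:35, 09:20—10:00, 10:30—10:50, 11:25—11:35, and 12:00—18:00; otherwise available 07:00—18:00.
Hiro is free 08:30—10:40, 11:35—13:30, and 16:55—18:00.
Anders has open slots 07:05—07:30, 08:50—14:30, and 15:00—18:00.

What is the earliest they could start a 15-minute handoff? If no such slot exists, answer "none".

Pablo free within 07:00–18:00: 07:25–07:35, 08:35–09:20, 10:00–10:30, 10:50–11:25, 11:35–12:00.
Pablo ∩ Hiro: 08:35–09:20, 10:00–10:30, 11:35–12:00.
Pablo ∩ Hiro ∩ Anders: 08:50–09:20, 10:00–10:30, 11:35–12:00.
Windows ≥ 15 min: 08:50–09:20, 10:00–10:30, 11:35–12:00.
Earliest such window starts at 08:50.

08:50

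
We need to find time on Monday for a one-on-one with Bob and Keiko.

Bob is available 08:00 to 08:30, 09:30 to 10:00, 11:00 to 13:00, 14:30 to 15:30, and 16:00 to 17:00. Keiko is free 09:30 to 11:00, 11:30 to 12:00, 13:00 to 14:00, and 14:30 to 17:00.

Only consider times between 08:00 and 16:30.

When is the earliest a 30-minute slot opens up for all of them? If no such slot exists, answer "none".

09:30

Bob ∩ Keiko: 09:30–10:00, 11:30–12:00, 14:30–15:30, 16:00–17:00.
Restricted to 08:00–16:30: 09:30–10:00, 11:30–12:00, 14:30–15:30, 16:00–16:30.
Windows ≥ 30 min: 09:30–10:00, 11:30–12:00, 14:30–15:30, 16:00–16:30.
Earliest such window starts at 09:30.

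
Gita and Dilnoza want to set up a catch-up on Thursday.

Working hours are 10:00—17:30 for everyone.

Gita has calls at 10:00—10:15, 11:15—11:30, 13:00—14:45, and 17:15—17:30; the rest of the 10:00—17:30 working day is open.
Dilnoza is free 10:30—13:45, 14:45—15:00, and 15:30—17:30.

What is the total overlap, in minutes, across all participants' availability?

Gita free within 10:00–17:30: 10:15–11:15, 11:30–13:00, 14:45–17:15.
Gita ∩ Dilnoza: 10:30–11:15, 11:30–13:00, 14:45–15:00, 15:30–17:15.
Total common minutes: 45 + 90 + 15 + 105 = 255.

255 minutes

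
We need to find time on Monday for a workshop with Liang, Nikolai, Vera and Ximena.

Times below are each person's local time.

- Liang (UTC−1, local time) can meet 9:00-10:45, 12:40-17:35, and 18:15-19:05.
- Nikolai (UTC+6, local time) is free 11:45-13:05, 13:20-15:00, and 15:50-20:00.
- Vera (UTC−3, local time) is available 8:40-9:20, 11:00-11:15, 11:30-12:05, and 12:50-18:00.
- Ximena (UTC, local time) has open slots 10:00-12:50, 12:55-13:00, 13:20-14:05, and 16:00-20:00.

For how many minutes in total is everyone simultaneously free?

5 minutes

Liang → UTC: 10:00–11:45, 13:40–18:35, 19:15–20:05.
Nikolai → UTC: 05:45–07:05, 07:20–09:00, 09:50–14:00.
Vera → UTC: 11:40–12:20, 14:00–14:15, 14:30–15:05, 15:50–21:00.
Ximena → UTC: 10:00–12:50, 12:55–13:00, 13:20–14:05, 16:00–20:00.
Liang ∩ Nikolai: 10:00–11:45, 13:40–14:00.
Liang ∩ Nikolai ∩ Vera: 11:40–11:45.
Liang ∩ Nikolai ∩ Vera ∩ Ximena: 11:40–11:45.
Total common minutes: 5.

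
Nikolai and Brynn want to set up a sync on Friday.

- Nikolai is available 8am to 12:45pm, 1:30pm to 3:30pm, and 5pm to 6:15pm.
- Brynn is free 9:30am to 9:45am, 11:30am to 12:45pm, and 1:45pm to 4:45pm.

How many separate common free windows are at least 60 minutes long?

Nikolai ∩ Brynn: 09:30–09:45, 11:30–12:45, 13:45–15:30.
Windows ≥ 60 min: 11:30–12:45, 13:45–15:30.
That's 2 windows.

2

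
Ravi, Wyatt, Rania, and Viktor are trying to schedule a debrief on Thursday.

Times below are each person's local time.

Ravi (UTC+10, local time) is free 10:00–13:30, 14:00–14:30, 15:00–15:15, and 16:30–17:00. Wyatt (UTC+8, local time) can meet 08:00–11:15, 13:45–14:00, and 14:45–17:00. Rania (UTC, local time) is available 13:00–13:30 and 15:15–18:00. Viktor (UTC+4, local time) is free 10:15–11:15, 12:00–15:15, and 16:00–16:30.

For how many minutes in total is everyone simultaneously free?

0 minutes

Ravi → UTC: 00:00–03:30, 04:00–04:30, 05:00–05:15, 06:30–07:00.
Wyatt → UTC: 00:00–03:15, 05:45–06:00, 06:45–09:00.
Rania → UTC: 13:00–13:30, 15:15–18:00.
Viktor → UTC: 06:15–07:15, 08:00–11:15, 12:00–12:30.
Ravi ∩ Wyatt: 00:00–03:15, 06:45–07:00.
Ravi ∩ Wyatt ∩ Rania: (none).
Ravi ∩ Wyatt ∩ Rania ∩ Viktor: (none).
Total common minutes: 0.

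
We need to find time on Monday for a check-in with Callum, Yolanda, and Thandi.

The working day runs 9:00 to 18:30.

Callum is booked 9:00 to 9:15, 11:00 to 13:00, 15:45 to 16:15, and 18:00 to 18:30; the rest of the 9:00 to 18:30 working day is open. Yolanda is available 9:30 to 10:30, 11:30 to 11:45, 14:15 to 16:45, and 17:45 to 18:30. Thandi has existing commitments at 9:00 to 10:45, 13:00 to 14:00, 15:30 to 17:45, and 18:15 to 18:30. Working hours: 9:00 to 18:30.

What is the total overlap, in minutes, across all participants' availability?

90 minutes

Callum free within 09:00–18:30: 09:15–11:00, 13:00–15:45, 16:15–18:00.
Thandi free within 09:00–18:30: 10:45–13:00, 14:00–15:30, 17:45–18:15.
Callum ∩ Yolanda: 09:30–10:30, 14:15–15:45, 16:15–16:45, 17:45–18:00.
Callum ∩ Yolanda ∩ Thandi: 14:15–15:30, 17:45–18:00.
Total common minutes: 75 + 15 = 90.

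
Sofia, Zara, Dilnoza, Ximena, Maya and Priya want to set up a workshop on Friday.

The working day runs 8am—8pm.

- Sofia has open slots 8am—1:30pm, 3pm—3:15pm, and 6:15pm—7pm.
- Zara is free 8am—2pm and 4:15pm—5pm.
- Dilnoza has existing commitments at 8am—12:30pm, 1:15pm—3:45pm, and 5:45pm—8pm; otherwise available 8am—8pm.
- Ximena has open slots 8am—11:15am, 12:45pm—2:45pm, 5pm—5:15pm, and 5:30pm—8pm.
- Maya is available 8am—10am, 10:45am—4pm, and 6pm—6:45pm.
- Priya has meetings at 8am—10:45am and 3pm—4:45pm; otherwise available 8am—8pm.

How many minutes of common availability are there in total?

Dilnoza free within 08:00–20:00: 12:30–13:15, 15:45–17:45.
Priya free within 08:00–20:00: 10:45–15:00, 16:45–20:00.
Sofia ∩ Zara: 08:00–13:30.
Sofia ∩ Zara ∩ Dilnoza: 12:30–13:15.
Sofia ∩ Zara ∩ Dilnoza ∩ Ximena: 12:45–13:15.
Sofia ∩ Zara ∩ Dilnoza ∩ Ximena ∩ Maya: 12:45–13:15.
Sofia ∩ Zara ∩ Dilnoza ∩ Ximena ∩ Maya ∩ Priya: 12:45–13:15.
Total common minutes: 30.

30 minutes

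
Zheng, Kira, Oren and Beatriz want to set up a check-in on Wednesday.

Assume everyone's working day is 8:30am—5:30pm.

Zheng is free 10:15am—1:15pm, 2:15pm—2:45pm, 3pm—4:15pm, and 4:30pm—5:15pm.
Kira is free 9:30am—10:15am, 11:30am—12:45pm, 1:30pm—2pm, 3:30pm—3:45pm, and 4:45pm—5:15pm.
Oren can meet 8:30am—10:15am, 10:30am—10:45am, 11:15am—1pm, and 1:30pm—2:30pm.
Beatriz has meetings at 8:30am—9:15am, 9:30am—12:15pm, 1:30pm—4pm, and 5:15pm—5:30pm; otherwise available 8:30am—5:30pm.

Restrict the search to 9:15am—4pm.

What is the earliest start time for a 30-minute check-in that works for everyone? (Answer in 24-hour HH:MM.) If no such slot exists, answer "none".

12:15

Beatriz free within 08:30–17:30: 09:15–09:30, 12:15–13:30, 16:00–17:15.
Zheng ∩ Kira: 11:30–12:45, 15:30–15:45, 16:45–17:15.
Zheng ∩ Kira ∩ Oren: 11:30–12:45.
Zheng ∩ Kira ∩ Oren ∩ Beatriz: 12:15–12:45.
Restricted to 09:15–16:00: 12:15–12:45.
Windows ≥ 30 min: 12:15–12:45.
Earliest such window starts at 12:15.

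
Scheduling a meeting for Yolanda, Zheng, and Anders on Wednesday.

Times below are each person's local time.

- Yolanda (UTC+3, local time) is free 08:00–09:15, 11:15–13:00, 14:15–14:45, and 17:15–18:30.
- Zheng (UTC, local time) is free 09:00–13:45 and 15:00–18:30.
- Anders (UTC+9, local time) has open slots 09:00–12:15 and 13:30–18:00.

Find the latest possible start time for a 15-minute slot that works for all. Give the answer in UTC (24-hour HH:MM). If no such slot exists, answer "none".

none

Yolanda → UTC: 05:00–06:15, 08:15–10:00, 11:15–11:45, 14:15–15:30.
Zheng → UTC: 09:00–13:45, 15:00–18:30.
Anders → UTC: 00:00–03:15, 04:30–09:00.
Yolanda ∩ Zheng: 09:00–10:00, 11:15–11:45, 15:00–15:30.
Yolanda ∩ Zheng ∩ Anders: (none).
Windows ≥ 15 min: (none).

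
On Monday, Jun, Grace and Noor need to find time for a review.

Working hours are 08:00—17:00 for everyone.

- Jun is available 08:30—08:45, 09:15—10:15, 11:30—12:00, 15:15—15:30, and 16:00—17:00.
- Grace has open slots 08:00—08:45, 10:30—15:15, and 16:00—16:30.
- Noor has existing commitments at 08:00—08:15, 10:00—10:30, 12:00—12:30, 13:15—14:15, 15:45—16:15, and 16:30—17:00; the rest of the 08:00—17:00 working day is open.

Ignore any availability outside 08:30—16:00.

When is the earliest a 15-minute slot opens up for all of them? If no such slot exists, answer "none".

Noor free within 08:00–17:00: 08:15–10:00, 10:30–12:00, 12:30–13:15, 14:15–15:45, 16:15–16:30.
Jun ∩ Grace: 08:30–08:45, 11:30–12:00, 16:00–16:30.
Jun ∩ Grace ∩ Noor: 08:30–08:45, 11:30–12:00, 16:15–16:30.
Restricted to 08:30–16:00: 08:30–08:45, 11:30–12:00.
Windows ≥ 15 min: 08:30–08:45, 11:30–12:00.
Earliest such window starts at 08:30.

08:30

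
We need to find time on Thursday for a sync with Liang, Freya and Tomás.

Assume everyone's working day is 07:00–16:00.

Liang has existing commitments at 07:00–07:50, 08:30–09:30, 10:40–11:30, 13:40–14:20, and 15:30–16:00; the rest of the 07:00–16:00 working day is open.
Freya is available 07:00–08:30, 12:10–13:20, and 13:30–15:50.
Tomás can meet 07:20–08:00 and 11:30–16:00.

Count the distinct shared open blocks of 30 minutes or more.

2

Liang free within 07:00–16:00: 07:50–08:30, 09:30–10:40, 11:30–13:40, 14:20–15:30.
Liang ∩ Freya: 07:50–08:30, 12:10–13:20, 13:30–13:40, 14:20–15:30.
Liang ∩ Freya ∩ Tomás: 07:50–08:00, 12:10–13:20, 13:30–13:40, 14:20–15:30.
Windows ≥ 30 min: 12:10–13:20, 14:20–15:30.
That's 2 windows.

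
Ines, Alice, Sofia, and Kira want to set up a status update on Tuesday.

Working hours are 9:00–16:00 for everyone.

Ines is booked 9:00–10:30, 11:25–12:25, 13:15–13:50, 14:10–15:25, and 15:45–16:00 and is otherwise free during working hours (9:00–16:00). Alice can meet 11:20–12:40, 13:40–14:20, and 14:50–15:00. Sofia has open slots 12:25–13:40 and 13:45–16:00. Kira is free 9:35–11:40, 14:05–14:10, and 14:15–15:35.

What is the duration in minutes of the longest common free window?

5 minutes

Ines free within 09:00–16:00: 10:30–11:25, 12:25–13:15, 13:50–14:10, 15:25–15:45.
Ines ∩ Alice: 11:20–11:25, 12:25–12:40, 13:50–14:10.
Ines ∩ Alice ∩ Sofia: 12:25–12:40, 13:50–14:10.
Ines ∩ Alice ∩ Sofia ∩ Kira: 14:05–14:10.
Single common window of 5 minutes.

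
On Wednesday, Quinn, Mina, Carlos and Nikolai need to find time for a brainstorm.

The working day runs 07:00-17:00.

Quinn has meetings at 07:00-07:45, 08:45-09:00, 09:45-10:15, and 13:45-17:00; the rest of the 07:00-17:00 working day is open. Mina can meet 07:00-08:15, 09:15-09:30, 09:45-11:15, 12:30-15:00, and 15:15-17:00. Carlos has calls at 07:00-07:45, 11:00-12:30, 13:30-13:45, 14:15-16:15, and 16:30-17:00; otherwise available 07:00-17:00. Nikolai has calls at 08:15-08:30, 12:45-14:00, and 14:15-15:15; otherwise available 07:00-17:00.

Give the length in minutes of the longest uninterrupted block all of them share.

Quinn free within 07:00–17:00: 07:45–08:45, 09:00–09:45, 10:15–13:45.
Carlos free within 07:00–17:00: 07:45–11:00, 12:30–13:30, 13:45–14:15, 16:15–16:30.
Nikolai free within 07:00–17:00: 07:00–08:15, 08:30–12:45, 14:00–14:15, 15:15–17:00.
Quinn ∩ Mina: 07:45–08:15, 09:15–09:30, 10:15–11:15, 12:30–13:45.
Quinn ∩ Mina ∩ Carlos: 07:45–08:15, 09:15–09:30, 10:15–11:00, 12:30–13:30.
Quinn ∩ Mina ∩ Carlos ∩ Nikolai: 07:45–08:15, 09:15–09:30, 10:15–11:00, 12:30–12:45.
Common window lengths: 30, 15, 45, 15 min; longest is 45.

45 minutes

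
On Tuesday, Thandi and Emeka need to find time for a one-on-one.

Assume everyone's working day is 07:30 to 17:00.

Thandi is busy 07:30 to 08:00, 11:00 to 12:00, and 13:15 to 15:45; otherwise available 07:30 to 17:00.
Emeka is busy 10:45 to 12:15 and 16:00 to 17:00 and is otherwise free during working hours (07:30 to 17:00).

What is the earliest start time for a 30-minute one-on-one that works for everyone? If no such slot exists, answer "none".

08:00

Thandi free within 07:30–17:00: 08:00–11:00, 12:00–13:15, 15:45–17:00.
Emeka free within 07:30–17:00: 07:30–10:45, 12:15–16:00.
Thandi ∩ Emeka: 08:00–10:45, 12:15–13:15, 15:45–16:00.
Windows ≥ 30 min: 08:00–10:45, 12:15–13:15.
Earliest such window starts at 08:00.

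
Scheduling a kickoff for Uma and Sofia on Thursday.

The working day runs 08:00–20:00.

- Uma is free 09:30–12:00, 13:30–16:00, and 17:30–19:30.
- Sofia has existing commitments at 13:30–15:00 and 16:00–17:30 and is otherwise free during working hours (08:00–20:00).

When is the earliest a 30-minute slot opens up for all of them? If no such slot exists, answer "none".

09:30

Sofia free within 08:00–20:00: 08:00–13:30, 15:00–16:00, 17:30–20:00.
Uma ∩ Sofia: 09:30–12:00, 15:00–16:00, 17:30–19:30.
Windows ≥ 30 min: 09:30–12:00, 15:00–16:00, 17:30–19:30.
Earliest such window starts at 09:30.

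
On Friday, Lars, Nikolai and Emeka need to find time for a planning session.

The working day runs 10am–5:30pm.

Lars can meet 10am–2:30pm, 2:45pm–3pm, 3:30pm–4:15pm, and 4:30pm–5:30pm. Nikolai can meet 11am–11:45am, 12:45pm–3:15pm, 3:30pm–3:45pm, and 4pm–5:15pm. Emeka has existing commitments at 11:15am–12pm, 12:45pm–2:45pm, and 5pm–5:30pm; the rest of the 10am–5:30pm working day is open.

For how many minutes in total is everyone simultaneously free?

Emeka free within 10:00–17:30: 10:00–11:15, 12:00–12:45, 14:45–17:00.
Lars ∩ Nikolai: 11:00–11:45, 12:45–14:30, 14:45–15:00, 15:30–15:45, 16:00–16:15, 16:30–17:15.
Lars ∩ Nikolai ∩ Emeka: 11:00–11:15, 14:45–15:00, 15:30–15:45, 16:00–16:15, 16:30–17:00.
Total common minutes: 15 + 15 + 15 + 15 + 30 = 90.

90 minutes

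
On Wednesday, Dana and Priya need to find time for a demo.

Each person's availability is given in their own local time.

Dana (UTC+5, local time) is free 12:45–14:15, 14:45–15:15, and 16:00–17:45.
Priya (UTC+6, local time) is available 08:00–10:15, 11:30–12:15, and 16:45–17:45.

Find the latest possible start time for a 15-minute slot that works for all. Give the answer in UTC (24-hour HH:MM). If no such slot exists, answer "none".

Dana → UTC: 07:45–09:15, 09:45–10:15, 11:00–12:45.
Priya → UTC: 02:00–04:15, 05:30–06:15, 10:45–11:45.
Dana ∩ Priya: 11:00–11:45.
Windows ≥ 15 min: 11:00–11:45.
Latest start in the last window 11:00–11:45 is 11:45 − 15 min = 11:30.

11:30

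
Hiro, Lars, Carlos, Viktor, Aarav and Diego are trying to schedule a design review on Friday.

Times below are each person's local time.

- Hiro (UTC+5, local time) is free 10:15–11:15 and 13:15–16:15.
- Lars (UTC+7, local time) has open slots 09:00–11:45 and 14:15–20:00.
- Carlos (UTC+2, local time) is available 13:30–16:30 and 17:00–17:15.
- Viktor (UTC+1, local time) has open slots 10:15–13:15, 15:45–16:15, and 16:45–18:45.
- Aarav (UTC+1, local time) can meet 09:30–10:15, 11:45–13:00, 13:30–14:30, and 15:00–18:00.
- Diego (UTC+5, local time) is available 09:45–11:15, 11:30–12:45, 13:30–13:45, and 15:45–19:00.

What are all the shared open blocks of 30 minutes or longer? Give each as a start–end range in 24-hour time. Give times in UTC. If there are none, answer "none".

Hiro → UTC: 05:15–06:15, 08:15–11:15.
Lars → UTC: 02:00–04:45, 07:15–13:00.
Carlos → UTC: 11:30–14:30, 15:00–15:15.
Viktor → UTC: 09:15–12:15, 14:45–15:15, 15:45–17:45.
Aarav → UTC: 08:30–09:15, 10:45–12:00, 12:30–13:30, 14:00–17:00.
Diego → UTC: 04:45–06:15, 06:30–07:45, 08:30–08:45, 10:45–14:00.
Hiro ∩ Lars: 08:15–11:15.
Hiro ∩ Lars ∩ Carlos: (none).
Hiro ∩ Lars ∩ Carlos ∩ Viktor: (none).
Hiro ∩ Lars ∩ Carlos ∩ Viktor ∩ Aarav: (none).
Hiro ∩ Lars ∩ Carlos ∩ Viktor ∩ Aarav ∩ Diego: (none).
Windows ≥ 30 min: (none).

none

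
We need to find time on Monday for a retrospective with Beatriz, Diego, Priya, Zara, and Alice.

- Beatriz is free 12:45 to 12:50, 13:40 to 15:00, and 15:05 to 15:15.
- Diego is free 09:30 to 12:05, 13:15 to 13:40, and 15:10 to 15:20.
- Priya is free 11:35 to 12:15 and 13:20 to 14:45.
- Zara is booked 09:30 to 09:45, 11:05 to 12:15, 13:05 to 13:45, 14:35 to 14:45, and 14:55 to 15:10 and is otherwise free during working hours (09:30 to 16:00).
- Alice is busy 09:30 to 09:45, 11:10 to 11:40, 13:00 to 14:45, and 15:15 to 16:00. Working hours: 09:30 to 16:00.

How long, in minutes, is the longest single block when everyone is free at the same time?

Zara free within 09:30–16:00: 09:45–11:05, 12:15–13:05, 13:45–14:35, 14:45–14:55, 15:10–16:00.
Alice free within 09:30–16:00: 09:45–11:10, 11:40–13:00, 14:45–15:15.
Beatriz ∩ Diego: 15:10–15:15.
Beatriz ∩ Diego ∩ Priya: (none).
Beatriz ∩ Diego ∩ Priya ∩ Zara: (none).
Beatriz ∩ Diego ∩ Priya ∩ Zara ∩ Alice: (none).
No common window.

0 minutes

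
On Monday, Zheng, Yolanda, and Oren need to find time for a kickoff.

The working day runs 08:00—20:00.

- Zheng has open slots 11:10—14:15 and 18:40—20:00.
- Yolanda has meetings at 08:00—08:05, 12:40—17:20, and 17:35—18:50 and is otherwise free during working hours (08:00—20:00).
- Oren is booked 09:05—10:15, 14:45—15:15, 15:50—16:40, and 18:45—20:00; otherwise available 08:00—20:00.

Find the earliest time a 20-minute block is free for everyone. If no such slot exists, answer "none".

11:10

Yolanda free within 08:00–20:00: 08:05–12:40, 17:20–17:35, 18:50–20:00.
Oren free within 08:00–20:00: 08:00–09:05, 10:15–14:45, 15:15–15:50, 16:40–18:45.
Zheng ∩ Yolanda: 11:10–12:40, 18:50–20:00.
Zheng ∩ Yolanda ∩ Oren: 11:10–12:40.
Windows ≥ 20 min: 11:10–12:40.
Earliest such window starts at 11:10.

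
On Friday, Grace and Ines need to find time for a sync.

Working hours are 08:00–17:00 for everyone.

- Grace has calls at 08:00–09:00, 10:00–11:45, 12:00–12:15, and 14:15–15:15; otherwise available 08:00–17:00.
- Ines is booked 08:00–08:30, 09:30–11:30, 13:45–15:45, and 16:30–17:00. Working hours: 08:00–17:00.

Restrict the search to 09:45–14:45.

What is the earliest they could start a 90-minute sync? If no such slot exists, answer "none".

12:15

Grace free within 08:00–17:00: 09:00–10:00, 11:45–12:00, 12:15–14:15, 15:15–17:00.
Ines free within 08:00–17:00: 08:30–09:30, 11:30–13:45, 15:45–16:30.
Grace ∩ Ines: 09:00–09:30, 11:45–12:00, 12:15–13:45, 15:45–16:30.
Restricted to 09:45–14:45: 11:45–12:00, 12:15–13:45.
Windows ≥ 90 min: 12:15–13:45.
Earliest such window starts at 12:15.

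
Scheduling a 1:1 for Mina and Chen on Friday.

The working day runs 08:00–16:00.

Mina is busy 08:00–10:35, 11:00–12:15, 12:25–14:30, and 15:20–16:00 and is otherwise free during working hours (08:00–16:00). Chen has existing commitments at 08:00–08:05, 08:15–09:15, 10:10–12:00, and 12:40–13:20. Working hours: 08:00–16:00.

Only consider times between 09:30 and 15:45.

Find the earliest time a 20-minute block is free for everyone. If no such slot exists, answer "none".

Mina free within 08:00–16:00: 10:35–11:00, 12:15–12:25, 14:30–15:20.
Chen free within 08:00–16:00: 08:05–08:15, 09:15–10:10, 12:00–12:40, 13:20–16:00.
Mina ∩ Chen: 12:15–12:25, 14:30–15:20.
Restricted to 09:30–15:45: 12:15–12:25, 14:30–15:20.
Windows ≥ 20 min: 14:30–15:20.
Earliest such window starts at 14:30.

14:30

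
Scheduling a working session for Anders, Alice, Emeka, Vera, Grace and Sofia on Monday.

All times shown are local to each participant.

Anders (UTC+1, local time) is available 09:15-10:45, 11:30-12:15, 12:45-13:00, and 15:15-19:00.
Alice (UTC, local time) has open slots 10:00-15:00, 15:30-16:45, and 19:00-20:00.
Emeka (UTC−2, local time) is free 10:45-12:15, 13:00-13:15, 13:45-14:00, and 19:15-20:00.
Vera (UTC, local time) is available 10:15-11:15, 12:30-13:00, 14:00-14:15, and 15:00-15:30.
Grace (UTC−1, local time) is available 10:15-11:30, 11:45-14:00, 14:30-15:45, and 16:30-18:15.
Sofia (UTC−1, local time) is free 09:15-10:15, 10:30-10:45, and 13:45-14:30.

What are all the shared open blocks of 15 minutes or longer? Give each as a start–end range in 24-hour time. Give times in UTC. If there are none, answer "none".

none

Anders → UTC: 08:15–09:45, 10:30–11:15, 11:45–12:00, 14:15–18:00.
Alice → UTC: 10:00–15:00, 15:30–16:45, 19:00–20:00.
Emeka → UTC: 12:45–14:15, 15:00–15:15, 15:45–16:00, 21:15–22:00.
Vera → UTC: 10:15–11:15, 12:30–13:00, 14:00–14:15, 15:00–15:30.
Grace → UTC: 11:15–12:30, 12:45–15:00, 15:30–16:45, 17:30–19:15.
Sofia → UTC: 10:15–11:15, 11:30–11:45, 14:45–15:30.
Anders ∩ Alice: 10:30–11:15, 11:45–12:00, 14:15–15:00, 15:30–16:45.
Anders ∩ Alice ∩ Emeka: 15:45–16:00.
Anders ∩ Alice ∩ Emeka ∩ Vera: (none).
Anders ∩ Alice ∩ Emeka ∩ Vera ∩ Grace: (none).
Anders ∩ Alice ∩ Emeka ∩ Vera ∩ Grace ∩ Sofia: (none).
Windows ≥ 15 min: (none).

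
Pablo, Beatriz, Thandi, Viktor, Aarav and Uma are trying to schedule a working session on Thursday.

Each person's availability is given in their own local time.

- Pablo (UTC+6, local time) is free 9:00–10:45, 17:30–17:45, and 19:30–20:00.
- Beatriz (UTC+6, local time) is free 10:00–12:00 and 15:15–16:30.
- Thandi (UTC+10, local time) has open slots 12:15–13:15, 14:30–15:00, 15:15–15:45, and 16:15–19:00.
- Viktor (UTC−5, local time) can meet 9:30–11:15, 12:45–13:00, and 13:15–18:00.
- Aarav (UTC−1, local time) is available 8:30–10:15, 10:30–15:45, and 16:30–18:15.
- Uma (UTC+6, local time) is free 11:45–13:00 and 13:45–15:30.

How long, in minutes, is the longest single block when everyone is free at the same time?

Pablo → UTC: 03:00–04:45, 11:30–11:45, 13:30–14:00.
Beatriz → UTC: 04:00–06:00, 09:15–10:30.
Thandi → UTC: 02:15–03:15, 04:30–05:00, 05:15–05:45, 06:15–09:00.
Viktor → UTC: 14:30–16:15, 17:45–18:00, 18:15–23:00.
Aarav → UTC: 09:30–11:15, 11:30–16:45, 17:30–19:15.
Uma → UTC: 05:45–07:00, 07:45–09:30.
Pablo ∩ Beatriz: 04:00–04:45.
Pablo ∩ Beatriz ∩ Thandi: 04:30–04:45.
Pablo ∩ Beatriz ∩ Thandi ∩ Viktor: (none).
Pablo ∩ Beatriz ∩ Thandi ∩ Viktor ∩ Aarav: (none).
Pablo ∩ Beatriz ∩ Thandi ∩ Viktor ∩ Aarav ∩ Uma: (none).
No common window.

0 minutes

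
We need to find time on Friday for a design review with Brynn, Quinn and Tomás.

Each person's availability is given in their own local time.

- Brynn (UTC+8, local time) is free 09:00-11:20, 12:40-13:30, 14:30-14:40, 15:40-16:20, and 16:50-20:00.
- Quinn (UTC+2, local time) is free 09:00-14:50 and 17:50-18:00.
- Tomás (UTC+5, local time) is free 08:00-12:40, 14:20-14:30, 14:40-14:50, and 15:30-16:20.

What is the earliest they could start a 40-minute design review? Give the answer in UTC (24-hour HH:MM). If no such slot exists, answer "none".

Brynn → UTC: 01:00–03:20, 04:40–05:30, 06:30–06:40, 07:40–08:20, 08:50–12:00.
Quinn → UTC: 07:00–12:50, 15:50–16:00.
Tomás → UTC: 03:00–07:40, 09:20–09:30, 09:40–09:50, 10:30–11:20.
Brynn ∩ Quinn: 07:40–08:20, 08:50–12:00.
Brynn ∩ Quinn ∩ Tomás: 09:20–09:30, 09:40–09:50, 10:30–11:20.
Windows ≥ 40 min: 10:30–11:20.
Earliest such window starts at 10:30.

10:30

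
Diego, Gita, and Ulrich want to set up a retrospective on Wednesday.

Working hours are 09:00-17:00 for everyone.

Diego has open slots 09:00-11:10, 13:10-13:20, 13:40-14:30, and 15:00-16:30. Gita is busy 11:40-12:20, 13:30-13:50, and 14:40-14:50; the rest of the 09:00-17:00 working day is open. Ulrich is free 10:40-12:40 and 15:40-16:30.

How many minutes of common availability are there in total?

Gita free within 09:00–17:00: 09:00–11:40, 12:20–13:30, 13:50–14:40, 14:50–17:00.
Diego ∩ Gita: 09:00–11:10, 13:10–13:20, 13:50–14:30, 15:00–16:30.
Diego ∩ Gita ∩ Ulrich: 10:40–11:10, 15:40–16:30.
Total common minutes: 30 + 50 = 80.

80 minutes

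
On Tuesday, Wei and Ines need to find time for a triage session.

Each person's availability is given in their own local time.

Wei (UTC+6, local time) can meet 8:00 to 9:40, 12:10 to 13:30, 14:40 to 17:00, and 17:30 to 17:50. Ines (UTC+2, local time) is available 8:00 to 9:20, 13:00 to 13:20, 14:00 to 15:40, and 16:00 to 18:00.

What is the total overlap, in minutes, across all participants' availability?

Wei → UTC: 02:00–03:40, 06:10–07:30, 08:40–11:00, 11:30–11:50.
Ines → UTC: 06:00–07:20, 11:00–11:20, 12:00–13:40, 14:00–16:00.
Wei ∩ Ines: 06:10–07:20.
Total common minutes: 70.

70 minutes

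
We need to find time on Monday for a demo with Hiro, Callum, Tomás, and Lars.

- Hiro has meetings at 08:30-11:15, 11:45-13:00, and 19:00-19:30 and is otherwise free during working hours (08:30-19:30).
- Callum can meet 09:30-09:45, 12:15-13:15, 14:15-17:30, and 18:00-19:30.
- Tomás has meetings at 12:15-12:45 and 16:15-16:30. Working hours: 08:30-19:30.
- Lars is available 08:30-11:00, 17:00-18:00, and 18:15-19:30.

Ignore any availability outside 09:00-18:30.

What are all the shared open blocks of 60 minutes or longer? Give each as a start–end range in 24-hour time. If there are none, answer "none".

none

Hiro free within 08:30–19:30: 11:15–11:45, 13:00–19:00.
Tomás free within 08:30–19:30: 08:30–12:15, 12:45–16:15, 16:30–19:30.
Hiro ∩ Callum: 13:00–13:15, 14:15–17:30, 18:00–19:00.
Hiro ∩ Callum ∩ Tomás: 13:00–13:15, 14:15–16:15, 16:30–17:30, 18:00–19:00.
Hiro ∩ Callum ∩ Tomás ∩ Lars: 17:00–17:30, 18:15–19:00.
Restricted to 09:00–18:30: 17:00–17:30, 18:15–18:30.
Windows ≥ 60 min: (none).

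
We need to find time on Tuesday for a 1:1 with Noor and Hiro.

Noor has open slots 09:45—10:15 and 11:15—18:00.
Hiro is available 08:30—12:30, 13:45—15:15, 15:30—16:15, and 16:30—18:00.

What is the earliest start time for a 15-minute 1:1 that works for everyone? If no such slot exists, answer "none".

Noor ∩ Hiro: 09:45–10:15, 11:15–12:30, 13:45–15:15, 15:30–16:15, 16:30–18:00.
Windows ≥ 15 min: 09:45–10:15, 11:15–12:30, 13:45–15:15, 15:30–16:15, 16:30–18:00.
Earliest such window starts at 09:45.

09:45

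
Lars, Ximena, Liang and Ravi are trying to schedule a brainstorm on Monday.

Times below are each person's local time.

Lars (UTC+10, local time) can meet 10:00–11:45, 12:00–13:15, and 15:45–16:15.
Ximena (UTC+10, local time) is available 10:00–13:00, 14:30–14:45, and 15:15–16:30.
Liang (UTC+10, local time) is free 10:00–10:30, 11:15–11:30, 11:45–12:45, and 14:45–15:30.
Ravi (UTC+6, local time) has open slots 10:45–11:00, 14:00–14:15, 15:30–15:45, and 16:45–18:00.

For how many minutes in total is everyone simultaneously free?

0 minutes

Lars → UTC: 00:00–01:45, 02:00–03:15, 05:45–06:15.
Ximena → UTC: 00:00–03:00, 04:30–04:45, 05:15–06:30.
Liang → UTC: 00:00–00:30, 01:15–01:30, 01:45–02:45, 04:45–05:30.
Ravi → UTC: 04:45–05:00, 08:00–08:15, 09:30–09:45, 10:45–12:00.
Lars ∩ Ximena: 00:00–01:45, 02:00–03:00, 05:45–06:15.
Lars ∩ Ximena ∩ Liang: 00:00–00:30, 01:15–01:30, 02:00–02:45.
Lars ∩ Ximena ∩ Liang ∩ Ravi: (none).
Total common minutes: 0.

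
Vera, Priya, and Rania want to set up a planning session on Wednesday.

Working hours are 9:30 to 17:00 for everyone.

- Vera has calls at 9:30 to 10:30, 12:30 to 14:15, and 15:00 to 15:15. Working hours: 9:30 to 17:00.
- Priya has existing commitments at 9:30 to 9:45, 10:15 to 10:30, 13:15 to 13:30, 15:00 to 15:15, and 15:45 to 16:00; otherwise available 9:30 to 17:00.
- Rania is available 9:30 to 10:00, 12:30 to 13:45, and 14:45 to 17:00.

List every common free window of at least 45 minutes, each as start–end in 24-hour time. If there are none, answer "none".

16:00–17:00

Vera free within 09:30–17:00: 10:30–12:30, 14:15–15:00, 15:15–17:00.
Priya free within 09:30–17:00: 09:45–10:15, 10:30–13:15, 13:30–15:00, 15:15–15:45, 16:00–17:00.
Vera ∩ Priya: 10:30–12:30, 14:15–15:00, 15:15–15:45, 16:00–17:00.
Vera ∩ Priya ∩ Rania: 14:45–15:00, 15:15–15:45, 16:00–17:00.
Windows ≥ 45 min: 16:00–17:00.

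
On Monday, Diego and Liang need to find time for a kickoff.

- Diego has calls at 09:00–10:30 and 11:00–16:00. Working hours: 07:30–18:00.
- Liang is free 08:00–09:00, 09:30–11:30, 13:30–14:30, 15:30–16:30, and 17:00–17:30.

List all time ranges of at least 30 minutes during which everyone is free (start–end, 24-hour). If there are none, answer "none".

08:00–09:00, 10:30–11:00, 16:00–16:30, 17:00–17:30

Diego free within 07:30–18:00: 07:30–09:00, 10:30–11:00, 16:00–18:00.
Diego ∩ Liang: 08:00–09:00, 10:30–11:00, 16:00–16:30, 17:00–17:30.
Windows ≥ 30 min: 08:00–09:00, 10:30–11:00, 16:00–16:30, 17:00–17:30.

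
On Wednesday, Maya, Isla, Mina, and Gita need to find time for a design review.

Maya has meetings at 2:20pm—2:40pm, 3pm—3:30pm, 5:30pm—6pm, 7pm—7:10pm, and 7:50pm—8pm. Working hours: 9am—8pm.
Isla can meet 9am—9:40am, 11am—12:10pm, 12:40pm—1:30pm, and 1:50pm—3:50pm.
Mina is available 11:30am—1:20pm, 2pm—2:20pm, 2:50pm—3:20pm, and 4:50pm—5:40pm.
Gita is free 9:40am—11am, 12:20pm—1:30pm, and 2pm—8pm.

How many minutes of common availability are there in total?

Maya free within 09:00–20:00: 09:00–14:20, 14:40–15:00, 15:30–17:30, 18:00–19:00, 19:10–19:50.
Maya ∩ Isla: 09:00–09:40, 11:00–12:10, 12:40–13:30, 13:50–14:20, 14:40–15:00, 15:30–15:50.
Maya ∩ Isla ∩ Mina: 11:30–12:10, 12:40–13:20, 14:00–14:20, 14:50–15:00.
Maya ∩ Isla ∩ Mina ∩ Gita: 12:40–13:20, 14:00–14:20, 14:50–15:00.
Total common minutes: 40 + 20 + 10 = 70.

70 minutes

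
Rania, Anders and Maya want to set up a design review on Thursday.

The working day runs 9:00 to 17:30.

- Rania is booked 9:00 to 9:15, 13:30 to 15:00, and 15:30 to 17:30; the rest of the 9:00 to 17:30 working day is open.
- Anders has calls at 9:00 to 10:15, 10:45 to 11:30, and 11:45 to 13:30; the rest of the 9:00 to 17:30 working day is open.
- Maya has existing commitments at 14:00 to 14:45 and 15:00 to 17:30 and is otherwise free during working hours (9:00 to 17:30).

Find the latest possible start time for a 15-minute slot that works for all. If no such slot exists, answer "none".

Rania free within 09:00–17:30: 09:15–13:30, 15:00–15:30.
Anders free within 09:00–17:30: 10:15–10:45, 11:30–11:45, 13:30–17:30.
Maya free within 09:00–17:30: 09:00–14:00, 14:45–15:00.
Rania ∩ Anders: 10:15–10:45, 11:30–11:45, 15:00–15:30.
Rania ∩ Anders ∩ Maya: 10:15–10:45, 11:30–11:45.
Windows ≥ 15 min: 10:15–10:45, 11:30–11:45.
Latest start in the last window 11:30–11:45 is 11:45 − 15 min = 11:30.

11:30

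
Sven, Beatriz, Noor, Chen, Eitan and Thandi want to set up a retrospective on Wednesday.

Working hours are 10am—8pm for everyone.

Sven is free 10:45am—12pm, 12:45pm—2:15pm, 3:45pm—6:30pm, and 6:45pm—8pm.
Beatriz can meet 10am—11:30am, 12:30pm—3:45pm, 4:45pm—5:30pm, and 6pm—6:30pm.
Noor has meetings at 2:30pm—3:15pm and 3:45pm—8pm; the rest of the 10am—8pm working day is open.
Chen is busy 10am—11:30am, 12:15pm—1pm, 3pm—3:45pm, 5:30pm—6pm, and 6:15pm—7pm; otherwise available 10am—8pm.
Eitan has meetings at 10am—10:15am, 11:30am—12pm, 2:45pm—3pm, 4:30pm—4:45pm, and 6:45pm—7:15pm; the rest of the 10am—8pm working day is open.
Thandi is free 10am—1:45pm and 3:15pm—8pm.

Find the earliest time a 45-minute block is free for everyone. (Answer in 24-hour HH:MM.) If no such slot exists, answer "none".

13:00

Noor free within 10:00–20:00: 10:00–14:30, 15:15–15:45.
Chen free within 10:00–20:00: 11:30–12:15, 13:00–15:00, 15:45–17:30, 18:00–18:15, 19:00–20:00.
Eitan free within 10:00–20:00: 10:15–11:30, 12:00–14:45, 15:00–16:30, 16:45–18:45, 19:15–20:00.
Sven ∩ Beatriz: 10:45–11:30, 12:45–14:15, 16:45–17:30, 18:00–18:30.
Sven ∩ Beatriz ∩ Noor: 10:45–11:30, 12:45–14:15.
Sven ∩ Beatriz ∩ Noor ∩ Chen: 13:00–14:15.
Sven ∩ Beatriz ∩ Noor ∩ Chen ∩ Eitan: 13:00–14:15.
Sven ∩ Beatriz ∩ Noor ∩ Chen ∩ Eitan ∩ Thandi: 13:00–13:45.
Windows ≥ 45 min: 13:00–13:45.
Earliest such window starts at 13:00.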